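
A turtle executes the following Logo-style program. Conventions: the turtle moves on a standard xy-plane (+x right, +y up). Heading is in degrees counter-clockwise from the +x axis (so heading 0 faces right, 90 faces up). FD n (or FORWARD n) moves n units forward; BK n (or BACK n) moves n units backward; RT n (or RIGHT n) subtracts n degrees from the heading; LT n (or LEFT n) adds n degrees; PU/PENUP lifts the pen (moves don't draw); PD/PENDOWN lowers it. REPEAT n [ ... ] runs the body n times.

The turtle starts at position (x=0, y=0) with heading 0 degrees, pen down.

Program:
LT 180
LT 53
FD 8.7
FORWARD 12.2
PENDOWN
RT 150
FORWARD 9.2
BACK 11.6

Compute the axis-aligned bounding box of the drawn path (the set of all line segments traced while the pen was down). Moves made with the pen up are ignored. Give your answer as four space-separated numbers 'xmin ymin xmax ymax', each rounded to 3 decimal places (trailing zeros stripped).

Executing turtle program step by step:
Start: pos=(0,0), heading=0, pen down
LT 180: heading 0 -> 180
LT 53: heading 180 -> 233
FD 8.7: (0,0) -> (-5.236,-6.948) [heading=233, draw]
FD 12.2: (-5.236,-6.948) -> (-12.578,-16.691) [heading=233, draw]
PD: pen down
RT 150: heading 233 -> 83
FD 9.2: (-12.578,-16.691) -> (-11.457,-7.56) [heading=83, draw]
BK 11.6: (-11.457,-7.56) -> (-12.87,-19.074) [heading=83, draw]
Final: pos=(-12.87,-19.074), heading=83, 4 segment(s) drawn

Segment endpoints: x in {-12.87, -12.578, -11.457, -5.236, 0}, y in {-19.074, -16.691, -7.56, -6.948, 0}
xmin=-12.87, ymin=-19.074, xmax=0, ymax=0

Answer: -12.87 -19.074 0 0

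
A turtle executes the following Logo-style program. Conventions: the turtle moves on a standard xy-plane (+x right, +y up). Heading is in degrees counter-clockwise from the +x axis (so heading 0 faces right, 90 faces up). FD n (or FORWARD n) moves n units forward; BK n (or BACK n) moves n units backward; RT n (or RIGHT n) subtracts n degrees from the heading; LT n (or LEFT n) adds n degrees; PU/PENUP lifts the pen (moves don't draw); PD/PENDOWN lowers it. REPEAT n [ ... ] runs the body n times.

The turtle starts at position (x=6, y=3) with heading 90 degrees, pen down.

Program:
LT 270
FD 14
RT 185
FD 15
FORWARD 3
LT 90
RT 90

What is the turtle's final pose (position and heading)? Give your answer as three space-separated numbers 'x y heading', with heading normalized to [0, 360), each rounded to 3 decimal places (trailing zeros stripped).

Answer: 2.068 4.569 175

Derivation:
Executing turtle program step by step:
Start: pos=(6,3), heading=90, pen down
LT 270: heading 90 -> 0
FD 14: (6,3) -> (20,3) [heading=0, draw]
RT 185: heading 0 -> 175
FD 15: (20,3) -> (5.057,4.307) [heading=175, draw]
FD 3: (5.057,4.307) -> (2.068,4.569) [heading=175, draw]
LT 90: heading 175 -> 265
RT 90: heading 265 -> 175
Final: pos=(2.068,4.569), heading=175, 3 segment(s) drawn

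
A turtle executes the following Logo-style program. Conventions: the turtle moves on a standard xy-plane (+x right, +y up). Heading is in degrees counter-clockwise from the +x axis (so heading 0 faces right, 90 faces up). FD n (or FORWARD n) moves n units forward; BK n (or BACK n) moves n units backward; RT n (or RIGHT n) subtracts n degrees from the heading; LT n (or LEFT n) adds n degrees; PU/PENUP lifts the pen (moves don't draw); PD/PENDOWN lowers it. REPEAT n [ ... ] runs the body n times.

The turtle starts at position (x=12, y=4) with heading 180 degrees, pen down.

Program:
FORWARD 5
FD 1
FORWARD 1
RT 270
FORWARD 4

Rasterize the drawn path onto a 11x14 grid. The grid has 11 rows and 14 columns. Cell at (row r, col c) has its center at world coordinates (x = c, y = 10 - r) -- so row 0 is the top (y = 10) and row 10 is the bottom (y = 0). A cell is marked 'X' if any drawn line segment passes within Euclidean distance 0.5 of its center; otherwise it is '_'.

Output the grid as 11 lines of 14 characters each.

Answer: ______________
______________
______________
______________
______________
______________
_____XXXXXXXX_
_____X________
_____X________
_____X________
_____X________

Derivation:
Segment 0: (12,4) -> (7,4)
Segment 1: (7,4) -> (6,4)
Segment 2: (6,4) -> (5,4)
Segment 3: (5,4) -> (5,0)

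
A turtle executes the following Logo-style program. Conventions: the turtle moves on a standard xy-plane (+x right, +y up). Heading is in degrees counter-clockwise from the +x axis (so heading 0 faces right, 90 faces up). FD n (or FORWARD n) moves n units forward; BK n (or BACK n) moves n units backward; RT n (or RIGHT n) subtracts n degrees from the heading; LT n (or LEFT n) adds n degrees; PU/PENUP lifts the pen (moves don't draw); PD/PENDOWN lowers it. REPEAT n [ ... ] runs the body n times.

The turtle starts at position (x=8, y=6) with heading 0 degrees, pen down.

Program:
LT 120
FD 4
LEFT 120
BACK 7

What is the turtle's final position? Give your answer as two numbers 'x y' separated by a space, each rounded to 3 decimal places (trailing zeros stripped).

Executing turtle program step by step:
Start: pos=(8,6), heading=0, pen down
LT 120: heading 0 -> 120
FD 4: (8,6) -> (6,9.464) [heading=120, draw]
LT 120: heading 120 -> 240
BK 7: (6,9.464) -> (9.5,15.526) [heading=240, draw]
Final: pos=(9.5,15.526), heading=240, 2 segment(s) drawn

Answer: 9.5 15.526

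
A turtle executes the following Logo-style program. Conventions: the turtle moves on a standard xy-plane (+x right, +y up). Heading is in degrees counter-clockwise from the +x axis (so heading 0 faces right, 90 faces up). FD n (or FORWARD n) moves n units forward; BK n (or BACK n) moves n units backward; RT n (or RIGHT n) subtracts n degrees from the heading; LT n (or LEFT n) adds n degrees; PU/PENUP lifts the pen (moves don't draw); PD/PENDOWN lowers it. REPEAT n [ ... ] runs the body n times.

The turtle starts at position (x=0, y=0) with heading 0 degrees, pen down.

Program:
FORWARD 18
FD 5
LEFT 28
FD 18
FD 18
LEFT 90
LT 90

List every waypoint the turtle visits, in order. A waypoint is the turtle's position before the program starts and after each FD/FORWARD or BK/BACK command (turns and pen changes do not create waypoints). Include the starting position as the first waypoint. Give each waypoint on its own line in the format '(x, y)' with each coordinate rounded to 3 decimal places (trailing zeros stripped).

Answer: (0, 0)
(18, 0)
(23, 0)
(38.893, 8.45)
(54.786, 16.901)

Derivation:
Executing turtle program step by step:
Start: pos=(0,0), heading=0, pen down
FD 18: (0,0) -> (18,0) [heading=0, draw]
FD 5: (18,0) -> (23,0) [heading=0, draw]
LT 28: heading 0 -> 28
FD 18: (23,0) -> (38.893,8.45) [heading=28, draw]
FD 18: (38.893,8.45) -> (54.786,16.901) [heading=28, draw]
LT 90: heading 28 -> 118
LT 90: heading 118 -> 208
Final: pos=(54.786,16.901), heading=208, 4 segment(s) drawn
Waypoints (5 total):
(0, 0)
(18, 0)
(23, 0)
(38.893, 8.45)
(54.786, 16.901)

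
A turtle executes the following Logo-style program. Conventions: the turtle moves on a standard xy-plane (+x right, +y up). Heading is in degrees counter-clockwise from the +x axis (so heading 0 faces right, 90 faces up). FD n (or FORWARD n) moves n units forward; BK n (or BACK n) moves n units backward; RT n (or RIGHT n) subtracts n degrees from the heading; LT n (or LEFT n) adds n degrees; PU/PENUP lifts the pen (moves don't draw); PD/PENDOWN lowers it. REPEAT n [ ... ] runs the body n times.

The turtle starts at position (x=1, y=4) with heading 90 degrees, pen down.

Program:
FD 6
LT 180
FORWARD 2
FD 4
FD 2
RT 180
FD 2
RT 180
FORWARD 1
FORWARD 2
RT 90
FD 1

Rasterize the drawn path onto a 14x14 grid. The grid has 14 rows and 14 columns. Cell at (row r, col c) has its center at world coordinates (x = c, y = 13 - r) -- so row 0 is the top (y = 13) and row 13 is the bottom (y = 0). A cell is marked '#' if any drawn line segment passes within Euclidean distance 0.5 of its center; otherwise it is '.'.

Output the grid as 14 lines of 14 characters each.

Answer: ..............
..............
..............
.#............
.#............
.#............
.#............
.#............
.#............
.#............
.#............
.#............
##............
..............

Derivation:
Segment 0: (1,4) -> (1,10)
Segment 1: (1,10) -> (1,8)
Segment 2: (1,8) -> (1,4)
Segment 3: (1,4) -> (1,2)
Segment 4: (1,2) -> (1,4)
Segment 5: (1,4) -> (1,3)
Segment 6: (1,3) -> (1,1)
Segment 7: (1,1) -> (-0,1)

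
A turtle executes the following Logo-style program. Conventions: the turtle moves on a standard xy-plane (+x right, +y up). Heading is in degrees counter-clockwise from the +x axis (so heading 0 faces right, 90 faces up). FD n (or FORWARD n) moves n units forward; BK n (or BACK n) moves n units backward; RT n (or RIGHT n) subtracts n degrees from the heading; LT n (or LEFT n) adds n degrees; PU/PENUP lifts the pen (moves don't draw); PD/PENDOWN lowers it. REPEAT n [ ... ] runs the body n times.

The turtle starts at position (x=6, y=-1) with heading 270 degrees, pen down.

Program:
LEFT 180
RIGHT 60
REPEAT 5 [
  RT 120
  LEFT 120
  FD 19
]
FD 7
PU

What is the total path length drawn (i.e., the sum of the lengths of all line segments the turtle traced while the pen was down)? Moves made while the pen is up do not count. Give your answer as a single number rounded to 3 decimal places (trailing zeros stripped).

Executing turtle program step by step:
Start: pos=(6,-1), heading=270, pen down
LT 180: heading 270 -> 90
RT 60: heading 90 -> 30
REPEAT 5 [
  -- iteration 1/5 --
  RT 120: heading 30 -> 270
  LT 120: heading 270 -> 30
  FD 19: (6,-1) -> (22.454,8.5) [heading=30, draw]
  -- iteration 2/5 --
  RT 120: heading 30 -> 270
  LT 120: heading 270 -> 30
  FD 19: (22.454,8.5) -> (38.909,18) [heading=30, draw]
  -- iteration 3/5 --
  RT 120: heading 30 -> 270
  LT 120: heading 270 -> 30
  FD 19: (38.909,18) -> (55.363,27.5) [heading=30, draw]
  -- iteration 4/5 --
  RT 120: heading 30 -> 270
  LT 120: heading 270 -> 30
  FD 19: (55.363,27.5) -> (71.818,37) [heading=30, draw]
  -- iteration 5/5 --
  RT 120: heading 30 -> 270
  LT 120: heading 270 -> 30
  FD 19: (71.818,37) -> (88.272,46.5) [heading=30, draw]
]
FD 7: (88.272,46.5) -> (94.335,50) [heading=30, draw]
PU: pen up
Final: pos=(94.335,50), heading=30, 6 segment(s) drawn

Segment lengths:
  seg 1: (6,-1) -> (22.454,8.5), length = 19
  seg 2: (22.454,8.5) -> (38.909,18), length = 19
  seg 3: (38.909,18) -> (55.363,27.5), length = 19
  seg 4: (55.363,27.5) -> (71.818,37), length = 19
  seg 5: (71.818,37) -> (88.272,46.5), length = 19
  seg 6: (88.272,46.5) -> (94.335,50), length = 7
Total = 102

Answer: 102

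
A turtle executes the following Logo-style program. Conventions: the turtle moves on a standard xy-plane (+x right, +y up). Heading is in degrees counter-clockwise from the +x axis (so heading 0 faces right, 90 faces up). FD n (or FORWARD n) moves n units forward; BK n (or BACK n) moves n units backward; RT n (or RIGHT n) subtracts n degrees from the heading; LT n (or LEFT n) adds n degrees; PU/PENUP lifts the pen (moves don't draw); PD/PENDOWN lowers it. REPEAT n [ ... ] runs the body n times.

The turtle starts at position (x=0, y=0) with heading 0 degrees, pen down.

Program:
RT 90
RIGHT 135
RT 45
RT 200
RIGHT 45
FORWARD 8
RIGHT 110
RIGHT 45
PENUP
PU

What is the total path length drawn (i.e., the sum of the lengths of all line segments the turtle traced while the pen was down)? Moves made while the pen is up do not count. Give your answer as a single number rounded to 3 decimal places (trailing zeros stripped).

Answer: 8

Derivation:
Executing turtle program step by step:
Start: pos=(0,0), heading=0, pen down
RT 90: heading 0 -> 270
RT 135: heading 270 -> 135
RT 45: heading 135 -> 90
RT 200: heading 90 -> 250
RT 45: heading 250 -> 205
FD 8: (0,0) -> (-7.25,-3.381) [heading=205, draw]
RT 110: heading 205 -> 95
RT 45: heading 95 -> 50
PU: pen up
PU: pen up
Final: pos=(-7.25,-3.381), heading=50, 1 segment(s) drawn

Segment lengths:
  seg 1: (0,0) -> (-7.25,-3.381), length = 8
Total = 8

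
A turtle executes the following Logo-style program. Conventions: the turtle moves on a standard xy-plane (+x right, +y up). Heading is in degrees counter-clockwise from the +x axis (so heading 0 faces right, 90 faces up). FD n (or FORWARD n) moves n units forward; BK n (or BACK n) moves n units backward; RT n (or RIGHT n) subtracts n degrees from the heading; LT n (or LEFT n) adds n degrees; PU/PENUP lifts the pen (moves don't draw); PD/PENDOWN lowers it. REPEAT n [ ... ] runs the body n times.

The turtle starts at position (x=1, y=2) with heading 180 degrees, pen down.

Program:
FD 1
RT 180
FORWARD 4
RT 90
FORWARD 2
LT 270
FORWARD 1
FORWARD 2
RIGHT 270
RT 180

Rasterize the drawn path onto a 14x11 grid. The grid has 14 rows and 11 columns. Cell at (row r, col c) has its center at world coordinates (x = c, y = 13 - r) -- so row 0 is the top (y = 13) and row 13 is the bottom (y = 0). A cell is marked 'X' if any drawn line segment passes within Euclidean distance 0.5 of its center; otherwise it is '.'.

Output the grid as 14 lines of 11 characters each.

Answer: ...........
...........
...........
...........
...........
...........
...........
...........
...........
...........
...........
XXXXX......
....X......
.XXXX......

Derivation:
Segment 0: (1,2) -> (0,2)
Segment 1: (0,2) -> (4,2)
Segment 2: (4,2) -> (4,0)
Segment 3: (4,0) -> (3,0)
Segment 4: (3,0) -> (1,0)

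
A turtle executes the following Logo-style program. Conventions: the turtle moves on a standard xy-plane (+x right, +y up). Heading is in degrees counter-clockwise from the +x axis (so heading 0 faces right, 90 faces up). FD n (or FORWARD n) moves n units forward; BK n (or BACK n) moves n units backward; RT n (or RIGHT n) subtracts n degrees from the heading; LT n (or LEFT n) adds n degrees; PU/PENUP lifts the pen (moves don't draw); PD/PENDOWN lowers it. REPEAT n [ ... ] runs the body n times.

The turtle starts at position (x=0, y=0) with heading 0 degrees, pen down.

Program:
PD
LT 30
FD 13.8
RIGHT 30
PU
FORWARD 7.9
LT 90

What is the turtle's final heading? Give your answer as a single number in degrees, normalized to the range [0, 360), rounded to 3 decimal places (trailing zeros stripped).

Executing turtle program step by step:
Start: pos=(0,0), heading=0, pen down
PD: pen down
LT 30: heading 0 -> 30
FD 13.8: (0,0) -> (11.951,6.9) [heading=30, draw]
RT 30: heading 30 -> 0
PU: pen up
FD 7.9: (11.951,6.9) -> (19.851,6.9) [heading=0, move]
LT 90: heading 0 -> 90
Final: pos=(19.851,6.9), heading=90, 1 segment(s) drawn

Answer: 90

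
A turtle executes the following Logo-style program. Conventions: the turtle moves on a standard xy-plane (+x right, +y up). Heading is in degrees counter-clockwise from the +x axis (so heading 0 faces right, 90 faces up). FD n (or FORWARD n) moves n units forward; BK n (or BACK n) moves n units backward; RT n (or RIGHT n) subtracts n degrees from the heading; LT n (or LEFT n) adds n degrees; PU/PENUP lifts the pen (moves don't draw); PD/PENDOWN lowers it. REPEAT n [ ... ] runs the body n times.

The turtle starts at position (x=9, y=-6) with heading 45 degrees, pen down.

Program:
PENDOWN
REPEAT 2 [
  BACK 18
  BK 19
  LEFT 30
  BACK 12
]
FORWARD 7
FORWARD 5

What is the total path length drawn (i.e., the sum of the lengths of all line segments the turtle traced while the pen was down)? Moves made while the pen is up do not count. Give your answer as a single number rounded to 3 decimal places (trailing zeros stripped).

Executing turtle program step by step:
Start: pos=(9,-6), heading=45, pen down
PD: pen down
REPEAT 2 [
  -- iteration 1/2 --
  BK 18: (9,-6) -> (-3.728,-18.728) [heading=45, draw]
  BK 19: (-3.728,-18.728) -> (-17.163,-32.163) [heading=45, draw]
  LT 30: heading 45 -> 75
  BK 12: (-17.163,-32.163) -> (-20.269,-43.754) [heading=75, draw]
  -- iteration 2/2 --
  BK 18: (-20.269,-43.754) -> (-24.928,-61.141) [heading=75, draw]
  BK 19: (-24.928,-61.141) -> (-29.845,-79.493) [heading=75, draw]
  LT 30: heading 75 -> 105
  BK 12: (-29.845,-79.493) -> (-26.739,-91.084) [heading=105, draw]
]
FD 7: (-26.739,-91.084) -> (-28.551,-84.323) [heading=105, draw]
FD 5: (-28.551,-84.323) -> (-29.845,-79.493) [heading=105, draw]
Final: pos=(-29.845,-79.493), heading=105, 8 segment(s) drawn

Segment lengths:
  seg 1: (9,-6) -> (-3.728,-18.728), length = 18
  seg 2: (-3.728,-18.728) -> (-17.163,-32.163), length = 19
  seg 3: (-17.163,-32.163) -> (-20.269,-43.754), length = 12
  seg 4: (-20.269,-43.754) -> (-24.928,-61.141), length = 18
  seg 5: (-24.928,-61.141) -> (-29.845,-79.493), length = 19
  seg 6: (-29.845,-79.493) -> (-26.739,-91.084), length = 12
  seg 7: (-26.739,-91.084) -> (-28.551,-84.323), length = 7
  seg 8: (-28.551,-84.323) -> (-29.845,-79.493), length = 5
Total = 110

Answer: 110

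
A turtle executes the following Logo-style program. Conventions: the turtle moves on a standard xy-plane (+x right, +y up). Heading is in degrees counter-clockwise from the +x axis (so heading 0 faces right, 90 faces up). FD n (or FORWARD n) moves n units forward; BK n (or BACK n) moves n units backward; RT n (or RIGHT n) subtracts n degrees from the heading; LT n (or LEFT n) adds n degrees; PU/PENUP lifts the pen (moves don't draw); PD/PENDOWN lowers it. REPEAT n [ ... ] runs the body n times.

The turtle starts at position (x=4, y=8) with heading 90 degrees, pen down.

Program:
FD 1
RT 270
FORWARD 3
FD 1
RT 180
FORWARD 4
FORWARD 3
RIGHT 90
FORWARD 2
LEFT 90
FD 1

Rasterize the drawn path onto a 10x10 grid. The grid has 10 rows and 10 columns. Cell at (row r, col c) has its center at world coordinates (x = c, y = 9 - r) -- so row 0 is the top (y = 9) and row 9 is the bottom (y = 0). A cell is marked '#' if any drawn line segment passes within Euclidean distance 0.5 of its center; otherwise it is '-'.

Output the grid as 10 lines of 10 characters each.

Segment 0: (4,8) -> (4,9)
Segment 1: (4,9) -> (1,9)
Segment 2: (1,9) -> (0,9)
Segment 3: (0,9) -> (4,9)
Segment 4: (4,9) -> (7,9)
Segment 5: (7,9) -> (7,7)
Segment 6: (7,7) -> (8,7)

Answer: ########--
----#--#--
-------##-
----------
----------
----------
----------
----------
----------
----------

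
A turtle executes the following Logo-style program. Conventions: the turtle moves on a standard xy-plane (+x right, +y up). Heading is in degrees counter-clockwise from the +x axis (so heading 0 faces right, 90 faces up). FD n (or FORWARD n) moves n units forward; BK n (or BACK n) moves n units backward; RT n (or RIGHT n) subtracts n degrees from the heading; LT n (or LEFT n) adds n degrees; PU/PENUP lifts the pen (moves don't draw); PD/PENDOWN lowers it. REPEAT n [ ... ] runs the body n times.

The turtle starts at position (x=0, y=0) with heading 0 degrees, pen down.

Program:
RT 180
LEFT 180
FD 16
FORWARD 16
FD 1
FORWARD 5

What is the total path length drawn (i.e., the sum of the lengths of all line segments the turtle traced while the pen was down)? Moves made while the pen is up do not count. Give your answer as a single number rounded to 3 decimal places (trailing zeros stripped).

Answer: 38

Derivation:
Executing turtle program step by step:
Start: pos=(0,0), heading=0, pen down
RT 180: heading 0 -> 180
LT 180: heading 180 -> 0
FD 16: (0,0) -> (16,0) [heading=0, draw]
FD 16: (16,0) -> (32,0) [heading=0, draw]
FD 1: (32,0) -> (33,0) [heading=0, draw]
FD 5: (33,0) -> (38,0) [heading=0, draw]
Final: pos=(38,0), heading=0, 4 segment(s) drawn

Segment lengths:
  seg 1: (0,0) -> (16,0), length = 16
  seg 2: (16,0) -> (32,0), length = 16
  seg 3: (32,0) -> (33,0), length = 1
  seg 4: (33,0) -> (38,0), length = 5
Total = 38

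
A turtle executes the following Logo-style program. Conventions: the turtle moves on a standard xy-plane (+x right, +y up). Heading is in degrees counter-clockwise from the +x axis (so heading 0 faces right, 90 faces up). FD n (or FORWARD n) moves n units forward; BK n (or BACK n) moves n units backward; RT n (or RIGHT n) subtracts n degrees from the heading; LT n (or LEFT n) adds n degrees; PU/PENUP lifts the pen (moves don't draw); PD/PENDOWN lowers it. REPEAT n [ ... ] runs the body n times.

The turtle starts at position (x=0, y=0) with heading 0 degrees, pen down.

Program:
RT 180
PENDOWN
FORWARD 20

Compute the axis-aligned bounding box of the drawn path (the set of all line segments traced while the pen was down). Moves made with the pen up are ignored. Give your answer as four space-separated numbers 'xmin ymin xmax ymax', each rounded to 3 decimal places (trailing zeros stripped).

Answer: -20 0 0 0

Derivation:
Executing turtle program step by step:
Start: pos=(0,0), heading=0, pen down
RT 180: heading 0 -> 180
PD: pen down
FD 20: (0,0) -> (-20,0) [heading=180, draw]
Final: pos=(-20,0), heading=180, 1 segment(s) drawn

Segment endpoints: x in {-20, 0}, y in {0, 0}
xmin=-20, ymin=0, xmax=0, ymax=0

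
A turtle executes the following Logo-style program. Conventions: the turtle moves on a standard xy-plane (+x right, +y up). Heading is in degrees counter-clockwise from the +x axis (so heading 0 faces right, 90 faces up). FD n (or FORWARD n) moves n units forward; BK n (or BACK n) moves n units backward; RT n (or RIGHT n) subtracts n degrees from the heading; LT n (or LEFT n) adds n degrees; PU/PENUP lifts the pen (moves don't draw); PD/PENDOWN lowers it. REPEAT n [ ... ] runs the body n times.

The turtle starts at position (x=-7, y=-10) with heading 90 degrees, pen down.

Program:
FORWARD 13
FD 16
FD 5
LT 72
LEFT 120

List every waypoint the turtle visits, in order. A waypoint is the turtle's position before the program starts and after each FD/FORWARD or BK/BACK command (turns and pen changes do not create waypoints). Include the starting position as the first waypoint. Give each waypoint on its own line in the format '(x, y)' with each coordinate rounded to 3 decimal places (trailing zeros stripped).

Answer: (-7, -10)
(-7, 3)
(-7, 19)
(-7, 24)

Derivation:
Executing turtle program step by step:
Start: pos=(-7,-10), heading=90, pen down
FD 13: (-7,-10) -> (-7,3) [heading=90, draw]
FD 16: (-7,3) -> (-7,19) [heading=90, draw]
FD 5: (-7,19) -> (-7,24) [heading=90, draw]
LT 72: heading 90 -> 162
LT 120: heading 162 -> 282
Final: pos=(-7,24), heading=282, 3 segment(s) drawn
Waypoints (4 total):
(-7, -10)
(-7, 3)
(-7, 19)
(-7, 24)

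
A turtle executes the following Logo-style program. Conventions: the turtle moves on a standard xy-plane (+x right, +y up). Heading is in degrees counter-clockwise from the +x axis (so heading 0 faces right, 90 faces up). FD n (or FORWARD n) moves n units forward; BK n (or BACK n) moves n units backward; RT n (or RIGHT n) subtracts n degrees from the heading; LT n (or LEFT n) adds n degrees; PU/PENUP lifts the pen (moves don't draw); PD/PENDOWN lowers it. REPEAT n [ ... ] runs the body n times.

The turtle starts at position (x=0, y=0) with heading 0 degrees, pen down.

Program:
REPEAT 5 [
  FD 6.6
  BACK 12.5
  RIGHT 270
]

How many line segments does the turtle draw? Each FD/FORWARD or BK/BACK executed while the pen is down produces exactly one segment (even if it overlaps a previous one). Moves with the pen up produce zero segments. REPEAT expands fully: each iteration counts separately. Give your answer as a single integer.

Answer: 10

Derivation:
Executing turtle program step by step:
Start: pos=(0,0), heading=0, pen down
REPEAT 5 [
  -- iteration 1/5 --
  FD 6.6: (0,0) -> (6.6,0) [heading=0, draw]
  BK 12.5: (6.6,0) -> (-5.9,0) [heading=0, draw]
  RT 270: heading 0 -> 90
  -- iteration 2/5 --
  FD 6.6: (-5.9,0) -> (-5.9,6.6) [heading=90, draw]
  BK 12.5: (-5.9,6.6) -> (-5.9,-5.9) [heading=90, draw]
  RT 270: heading 90 -> 180
  -- iteration 3/5 --
  FD 6.6: (-5.9,-5.9) -> (-12.5,-5.9) [heading=180, draw]
  BK 12.5: (-12.5,-5.9) -> (0,-5.9) [heading=180, draw]
  RT 270: heading 180 -> 270
  -- iteration 4/5 --
  FD 6.6: (0,-5.9) -> (0,-12.5) [heading=270, draw]
  BK 12.5: (0,-12.5) -> (0,0) [heading=270, draw]
  RT 270: heading 270 -> 0
  -- iteration 5/5 --
  FD 6.6: (0,0) -> (6.6,0) [heading=0, draw]
  BK 12.5: (6.6,0) -> (-5.9,0) [heading=0, draw]
  RT 270: heading 0 -> 90
]
Final: pos=(-5.9,0), heading=90, 10 segment(s) drawn
Segments drawn: 10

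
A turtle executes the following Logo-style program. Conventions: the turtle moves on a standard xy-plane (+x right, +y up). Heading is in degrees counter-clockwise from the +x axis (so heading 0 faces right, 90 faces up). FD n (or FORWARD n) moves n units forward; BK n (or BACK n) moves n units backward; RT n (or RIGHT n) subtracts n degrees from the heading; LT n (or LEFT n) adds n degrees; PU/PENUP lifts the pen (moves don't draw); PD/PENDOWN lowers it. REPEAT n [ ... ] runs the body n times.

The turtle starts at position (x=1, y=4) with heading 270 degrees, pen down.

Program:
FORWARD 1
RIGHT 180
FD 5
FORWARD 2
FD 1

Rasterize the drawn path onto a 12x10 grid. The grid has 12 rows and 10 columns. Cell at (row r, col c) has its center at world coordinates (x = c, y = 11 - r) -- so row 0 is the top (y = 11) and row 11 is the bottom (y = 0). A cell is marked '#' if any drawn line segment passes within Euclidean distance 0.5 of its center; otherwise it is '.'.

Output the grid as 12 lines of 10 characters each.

Segment 0: (1,4) -> (1,3)
Segment 1: (1,3) -> (1,8)
Segment 2: (1,8) -> (1,10)
Segment 3: (1,10) -> (1,11)

Answer: .#........
.#........
.#........
.#........
.#........
.#........
.#........
.#........
.#........
..........
..........
..........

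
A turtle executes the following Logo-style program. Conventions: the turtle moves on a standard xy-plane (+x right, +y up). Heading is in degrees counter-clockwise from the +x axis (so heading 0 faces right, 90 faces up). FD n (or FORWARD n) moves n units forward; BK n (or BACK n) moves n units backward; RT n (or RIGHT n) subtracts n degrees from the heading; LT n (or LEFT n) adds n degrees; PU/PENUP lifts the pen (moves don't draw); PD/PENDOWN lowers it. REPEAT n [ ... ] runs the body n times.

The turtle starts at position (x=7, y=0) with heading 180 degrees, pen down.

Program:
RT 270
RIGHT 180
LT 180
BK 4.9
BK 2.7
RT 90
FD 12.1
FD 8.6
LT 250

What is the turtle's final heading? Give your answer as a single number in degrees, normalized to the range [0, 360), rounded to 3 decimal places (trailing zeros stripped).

Executing turtle program step by step:
Start: pos=(7,0), heading=180, pen down
RT 270: heading 180 -> 270
RT 180: heading 270 -> 90
LT 180: heading 90 -> 270
BK 4.9: (7,0) -> (7,4.9) [heading=270, draw]
BK 2.7: (7,4.9) -> (7,7.6) [heading=270, draw]
RT 90: heading 270 -> 180
FD 12.1: (7,7.6) -> (-5.1,7.6) [heading=180, draw]
FD 8.6: (-5.1,7.6) -> (-13.7,7.6) [heading=180, draw]
LT 250: heading 180 -> 70
Final: pos=(-13.7,7.6), heading=70, 4 segment(s) drawn

Answer: 70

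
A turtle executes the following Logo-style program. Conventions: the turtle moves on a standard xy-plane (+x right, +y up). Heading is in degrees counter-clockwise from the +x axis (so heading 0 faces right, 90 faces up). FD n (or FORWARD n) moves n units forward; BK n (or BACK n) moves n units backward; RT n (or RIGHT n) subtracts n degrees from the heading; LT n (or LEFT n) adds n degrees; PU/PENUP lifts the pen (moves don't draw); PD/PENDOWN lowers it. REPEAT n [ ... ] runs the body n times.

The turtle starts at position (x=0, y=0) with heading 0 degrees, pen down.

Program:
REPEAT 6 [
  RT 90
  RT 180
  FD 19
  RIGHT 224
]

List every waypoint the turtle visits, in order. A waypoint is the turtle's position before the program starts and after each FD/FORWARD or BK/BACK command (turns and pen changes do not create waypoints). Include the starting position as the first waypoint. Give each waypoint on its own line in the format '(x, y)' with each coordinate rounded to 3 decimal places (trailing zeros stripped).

Executing turtle program step by step:
Start: pos=(0,0), heading=0, pen down
REPEAT 6 [
  -- iteration 1/6 --
  RT 90: heading 0 -> 270
  RT 180: heading 270 -> 90
  FD 19: (0,0) -> (0,19) [heading=90, draw]
  RT 224: heading 90 -> 226
  -- iteration 2/6 --
  RT 90: heading 226 -> 136
  RT 180: heading 136 -> 316
  FD 19: (0,19) -> (13.667,5.801) [heading=316, draw]
  RT 224: heading 316 -> 92
  -- iteration 3/6 --
  RT 90: heading 92 -> 2
  RT 180: heading 2 -> 182
  FD 19: (13.667,5.801) -> (-5.321,5.138) [heading=182, draw]
  RT 224: heading 182 -> 318
  -- iteration 4/6 --
  RT 90: heading 318 -> 228
  RT 180: heading 228 -> 48
  FD 19: (-5.321,5.138) -> (7.393,19.258) [heading=48, draw]
  RT 224: heading 48 -> 184
  -- iteration 5/6 --
  RT 90: heading 184 -> 94
  RT 180: heading 94 -> 274
  FD 19: (7.393,19.258) -> (8.718,0.304) [heading=274, draw]
  RT 224: heading 274 -> 50
  -- iteration 6/6 --
  RT 90: heading 50 -> 320
  RT 180: heading 320 -> 140
  FD 19: (8.718,0.304) -> (-5.837,12.517) [heading=140, draw]
  RT 224: heading 140 -> 276
]
Final: pos=(-5.837,12.517), heading=276, 6 segment(s) drawn
Waypoints (7 total):
(0, 0)
(0, 19)
(13.667, 5.801)
(-5.321, 5.138)
(7.393, 19.258)
(8.718, 0.304)
(-5.837, 12.517)

Answer: (0, 0)
(0, 19)
(13.667, 5.801)
(-5.321, 5.138)
(7.393, 19.258)
(8.718, 0.304)
(-5.837, 12.517)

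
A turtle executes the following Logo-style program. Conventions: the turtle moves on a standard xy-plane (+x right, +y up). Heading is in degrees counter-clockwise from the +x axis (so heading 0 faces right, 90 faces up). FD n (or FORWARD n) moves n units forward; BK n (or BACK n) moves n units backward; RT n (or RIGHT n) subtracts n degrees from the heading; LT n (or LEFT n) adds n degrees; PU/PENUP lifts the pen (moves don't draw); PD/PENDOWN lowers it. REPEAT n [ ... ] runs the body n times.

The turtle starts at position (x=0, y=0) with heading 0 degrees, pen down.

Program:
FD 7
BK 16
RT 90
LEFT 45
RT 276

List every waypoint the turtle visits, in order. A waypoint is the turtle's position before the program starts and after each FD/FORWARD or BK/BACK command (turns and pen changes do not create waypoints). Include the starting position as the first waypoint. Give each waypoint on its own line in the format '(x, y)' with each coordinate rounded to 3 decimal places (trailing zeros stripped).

Answer: (0, 0)
(7, 0)
(-9, 0)

Derivation:
Executing turtle program step by step:
Start: pos=(0,0), heading=0, pen down
FD 7: (0,0) -> (7,0) [heading=0, draw]
BK 16: (7,0) -> (-9,0) [heading=0, draw]
RT 90: heading 0 -> 270
LT 45: heading 270 -> 315
RT 276: heading 315 -> 39
Final: pos=(-9,0), heading=39, 2 segment(s) drawn
Waypoints (3 total):
(0, 0)
(7, 0)
(-9, 0)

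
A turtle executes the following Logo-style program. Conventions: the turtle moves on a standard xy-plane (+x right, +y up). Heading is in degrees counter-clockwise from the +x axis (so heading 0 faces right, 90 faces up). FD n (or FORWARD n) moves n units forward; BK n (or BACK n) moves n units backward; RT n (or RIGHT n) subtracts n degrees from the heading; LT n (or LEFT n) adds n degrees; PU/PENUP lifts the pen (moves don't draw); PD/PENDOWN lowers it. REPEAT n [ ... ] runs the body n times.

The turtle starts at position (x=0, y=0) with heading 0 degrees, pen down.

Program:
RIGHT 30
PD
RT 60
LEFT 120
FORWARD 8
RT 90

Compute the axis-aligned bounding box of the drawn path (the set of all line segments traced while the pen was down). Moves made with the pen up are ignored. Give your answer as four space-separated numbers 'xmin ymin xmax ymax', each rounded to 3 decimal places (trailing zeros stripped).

Answer: 0 0 6.928 4

Derivation:
Executing turtle program step by step:
Start: pos=(0,0), heading=0, pen down
RT 30: heading 0 -> 330
PD: pen down
RT 60: heading 330 -> 270
LT 120: heading 270 -> 30
FD 8: (0,0) -> (6.928,4) [heading=30, draw]
RT 90: heading 30 -> 300
Final: pos=(6.928,4), heading=300, 1 segment(s) drawn

Segment endpoints: x in {0, 6.928}, y in {0, 4}
xmin=0, ymin=0, xmax=6.928, ymax=4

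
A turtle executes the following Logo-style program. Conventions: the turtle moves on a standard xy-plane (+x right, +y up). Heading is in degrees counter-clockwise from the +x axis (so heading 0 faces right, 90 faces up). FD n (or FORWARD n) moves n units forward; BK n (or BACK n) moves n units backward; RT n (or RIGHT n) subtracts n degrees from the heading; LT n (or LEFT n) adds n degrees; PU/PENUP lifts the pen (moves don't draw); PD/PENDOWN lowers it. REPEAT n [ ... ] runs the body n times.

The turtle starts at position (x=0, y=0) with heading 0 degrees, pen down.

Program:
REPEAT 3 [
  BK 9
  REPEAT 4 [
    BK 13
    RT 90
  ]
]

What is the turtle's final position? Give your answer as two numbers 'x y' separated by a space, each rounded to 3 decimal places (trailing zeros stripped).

Answer: -27 0

Derivation:
Executing turtle program step by step:
Start: pos=(0,0), heading=0, pen down
REPEAT 3 [
  -- iteration 1/3 --
  BK 9: (0,0) -> (-9,0) [heading=0, draw]
  REPEAT 4 [
    -- iteration 1/4 --
    BK 13: (-9,0) -> (-22,0) [heading=0, draw]
    RT 90: heading 0 -> 270
    -- iteration 2/4 --
    BK 13: (-22,0) -> (-22,13) [heading=270, draw]
    RT 90: heading 270 -> 180
    -- iteration 3/4 --
    BK 13: (-22,13) -> (-9,13) [heading=180, draw]
    RT 90: heading 180 -> 90
    -- iteration 4/4 --
    BK 13: (-9,13) -> (-9,0) [heading=90, draw]
    RT 90: heading 90 -> 0
  ]
  -- iteration 2/3 --
  BK 9: (-9,0) -> (-18,0) [heading=0, draw]
  REPEAT 4 [
    -- iteration 1/4 --
    BK 13: (-18,0) -> (-31,0) [heading=0, draw]
    RT 90: heading 0 -> 270
    -- iteration 2/4 --
    BK 13: (-31,0) -> (-31,13) [heading=270, draw]
    RT 90: heading 270 -> 180
    -- iteration 3/4 --
    BK 13: (-31,13) -> (-18,13) [heading=180, draw]
    RT 90: heading 180 -> 90
    -- iteration 4/4 --
    BK 13: (-18,13) -> (-18,0) [heading=90, draw]
    RT 90: heading 90 -> 0
  ]
  -- iteration 3/3 --
  BK 9: (-18,0) -> (-27,0) [heading=0, draw]
  REPEAT 4 [
    -- iteration 1/4 --
    BK 13: (-27,0) -> (-40,0) [heading=0, draw]
    RT 90: heading 0 -> 270
    -- iteration 2/4 --
    BK 13: (-40,0) -> (-40,13) [heading=270, draw]
    RT 90: heading 270 -> 180
    -- iteration 3/4 --
    BK 13: (-40,13) -> (-27,13) [heading=180, draw]
    RT 90: heading 180 -> 90
    -- iteration 4/4 --
    BK 13: (-27,13) -> (-27,0) [heading=90, draw]
    RT 90: heading 90 -> 0
  ]
]
Final: pos=(-27,0), heading=0, 15 segment(s) drawn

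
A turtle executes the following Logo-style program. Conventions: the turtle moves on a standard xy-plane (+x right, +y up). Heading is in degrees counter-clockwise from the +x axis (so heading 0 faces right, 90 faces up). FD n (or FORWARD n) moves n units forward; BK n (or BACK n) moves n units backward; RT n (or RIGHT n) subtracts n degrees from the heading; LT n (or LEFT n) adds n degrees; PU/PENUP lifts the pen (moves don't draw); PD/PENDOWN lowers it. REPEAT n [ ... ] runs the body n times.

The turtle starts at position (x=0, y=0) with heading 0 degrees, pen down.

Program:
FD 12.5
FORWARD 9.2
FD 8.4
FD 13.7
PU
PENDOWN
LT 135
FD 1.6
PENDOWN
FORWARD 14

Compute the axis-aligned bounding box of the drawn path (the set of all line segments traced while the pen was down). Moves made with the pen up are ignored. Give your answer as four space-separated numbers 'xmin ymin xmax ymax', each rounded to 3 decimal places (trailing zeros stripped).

Answer: 0 0 43.8 11.031

Derivation:
Executing turtle program step by step:
Start: pos=(0,0), heading=0, pen down
FD 12.5: (0,0) -> (12.5,0) [heading=0, draw]
FD 9.2: (12.5,0) -> (21.7,0) [heading=0, draw]
FD 8.4: (21.7,0) -> (30.1,0) [heading=0, draw]
FD 13.7: (30.1,0) -> (43.8,0) [heading=0, draw]
PU: pen up
PD: pen down
LT 135: heading 0 -> 135
FD 1.6: (43.8,0) -> (42.669,1.131) [heading=135, draw]
PD: pen down
FD 14: (42.669,1.131) -> (32.769,11.031) [heading=135, draw]
Final: pos=(32.769,11.031), heading=135, 6 segment(s) drawn

Segment endpoints: x in {0, 12.5, 21.7, 30.1, 32.769, 42.669, 43.8}, y in {0, 1.131, 11.031}
xmin=0, ymin=0, xmax=43.8, ymax=11.031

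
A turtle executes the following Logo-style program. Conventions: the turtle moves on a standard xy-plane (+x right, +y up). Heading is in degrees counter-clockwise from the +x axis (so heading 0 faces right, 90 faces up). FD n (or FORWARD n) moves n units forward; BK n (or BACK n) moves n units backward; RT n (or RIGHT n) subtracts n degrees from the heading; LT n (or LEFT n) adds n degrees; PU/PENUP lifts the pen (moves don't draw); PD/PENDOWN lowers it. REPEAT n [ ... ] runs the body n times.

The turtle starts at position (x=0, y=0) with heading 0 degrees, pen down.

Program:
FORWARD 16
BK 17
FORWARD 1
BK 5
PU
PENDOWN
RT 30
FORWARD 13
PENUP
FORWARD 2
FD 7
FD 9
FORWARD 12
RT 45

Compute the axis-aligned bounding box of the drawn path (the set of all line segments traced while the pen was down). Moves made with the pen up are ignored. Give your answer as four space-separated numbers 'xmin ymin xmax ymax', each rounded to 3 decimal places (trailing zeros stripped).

Executing turtle program step by step:
Start: pos=(0,0), heading=0, pen down
FD 16: (0,0) -> (16,0) [heading=0, draw]
BK 17: (16,0) -> (-1,0) [heading=0, draw]
FD 1: (-1,0) -> (0,0) [heading=0, draw]
BK 5: (0,0) -> (-5,0) [heading=0, draw]
PU: pen up
PD: pen down
RT 30: heading 0 -> 330
FD 13: (-5,0) -> (6.258,-6.5) [heading=330, draw]
PU: pen up
FD 2: (6.258,-6.5) -> (7.99,-7.5) [heading=330, move]
FD 7: (7.99,-7.5) -> (14.053,-11) [heading=330, move]
FD 9: (14.053,-11) -> (21.847,-15.5) [heading=330, move]
FD 12: (21.847,-15.5) -> (32.239,-21.5) [heading=330, move]
RT 45: heading 330 -> 285
Final: pos=(32.239,-21.5), heading=285, 5 segment(s) drawn

Segment endpoints: x in {-5, -1, 0, 6.258, 16}, y in {-6.5, 0}
xmin=-5, ymin=-6.5, xmax=16, ymax=0

Answer: -5 -6.5 16 0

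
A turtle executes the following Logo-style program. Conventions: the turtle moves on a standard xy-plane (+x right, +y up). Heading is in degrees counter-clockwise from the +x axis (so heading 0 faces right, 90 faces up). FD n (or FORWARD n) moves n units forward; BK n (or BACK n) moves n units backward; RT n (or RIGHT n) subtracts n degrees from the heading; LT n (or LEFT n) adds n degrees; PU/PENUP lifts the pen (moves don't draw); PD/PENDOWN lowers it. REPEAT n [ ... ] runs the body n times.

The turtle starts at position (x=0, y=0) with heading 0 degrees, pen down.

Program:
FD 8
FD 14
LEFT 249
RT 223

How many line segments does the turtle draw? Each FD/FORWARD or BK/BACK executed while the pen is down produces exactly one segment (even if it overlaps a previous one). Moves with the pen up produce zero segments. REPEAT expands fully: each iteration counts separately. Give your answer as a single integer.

Answer: 2

Derivation:
Executing turtle program step by step:
Start: pos=(0,0), heading=0, pen down
FD 8: (0,0) -> (8,0) [heading=0, draw]
FD 14: (8,0) -> (22,0) [heading=0, draw]
LT 249: heading 0 -> 249
RT 223: heading 249 -> 26
Final: pos=(22,0), heading=26, 2 segment(s) drawn
Segments drawn: 2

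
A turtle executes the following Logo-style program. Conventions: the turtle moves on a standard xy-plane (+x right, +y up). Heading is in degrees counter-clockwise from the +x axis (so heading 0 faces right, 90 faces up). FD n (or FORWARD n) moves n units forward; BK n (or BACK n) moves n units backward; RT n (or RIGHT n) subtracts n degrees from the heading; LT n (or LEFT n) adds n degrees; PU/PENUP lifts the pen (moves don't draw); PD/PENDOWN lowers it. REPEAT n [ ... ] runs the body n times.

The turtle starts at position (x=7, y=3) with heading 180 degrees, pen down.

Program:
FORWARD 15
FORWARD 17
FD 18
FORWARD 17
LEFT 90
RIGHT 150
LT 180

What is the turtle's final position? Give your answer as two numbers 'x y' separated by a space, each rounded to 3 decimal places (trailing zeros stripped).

Executing turtle program step by step:
Start: pos=(7,3), heading=180, pen down
FD 15: (7,3) -> (-8,3) [heading=180, draw]
FD 17: (-8,3) -> (-25,3) [heading=180, draw]
FD 18: (-25,3) -> (-43,3) [heading=180, draw]
FD 17: (-43,3) -> (-60,3) [heading=180, draw]
LT 90: heading 180 -> 270
RT 150: heading 270 -> 120
LT 180: heading 120 -> 300
Final: pos=(-60,3), heading=300, 4 segment(s) drawn

Answer: -60 3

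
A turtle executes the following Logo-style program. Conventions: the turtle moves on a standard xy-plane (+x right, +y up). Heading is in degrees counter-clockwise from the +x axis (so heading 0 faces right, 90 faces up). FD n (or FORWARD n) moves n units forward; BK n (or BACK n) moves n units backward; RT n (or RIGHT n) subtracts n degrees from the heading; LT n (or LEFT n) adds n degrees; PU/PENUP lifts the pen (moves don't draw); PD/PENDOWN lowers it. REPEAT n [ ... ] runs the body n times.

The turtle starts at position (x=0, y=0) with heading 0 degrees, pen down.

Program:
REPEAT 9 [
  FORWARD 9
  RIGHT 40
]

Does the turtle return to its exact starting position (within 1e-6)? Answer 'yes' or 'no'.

Answer: yes

Derivation:
Executing turtle program step by step:
Start: pos=(0,0), heading=0, pen down
REPEAT 9 [
  -- iteration 1/9 --
  FD 9: (0,0) -> (9,0) [heading=0, draw]
  RT 40: heading 0 -> 320
  -- iteration 2/9 --
  FD 9: (9,0) -> (15.894,-5.785) [heading=320, draw]
  RT 40: heading 320 -> 280
  -- iteration 3/9 --
  FD 9: (15.894,-5.785) -> (17.457,-14.648) [heading=280, draw]
  RT 40: heading 280 -> 240
  -- iteration 4/9 --
  FD 9: (17.457,-14.648) -> (12.957,-22.443) [heading=240, draw]
  RT 40: heading 240 -> 200
  -- iteration 5/9 --
  FD 9: (12.957,-22.443) -> (4.5,-25.521) [heading=200, draw]
  RT 40: heading 200 -> 160
  -- iteration 6/9 --
  FD 9: (4.5,-25.521) -> (-3.957,-22.443) [heading=160, draw]
  RT 40: heading 160 -> 120
  -- iteration 7/9 --
  FD 9: (-3.957,-22.443) -> (-8.457,-14.648) [heading=120, draw]
  RT 40: heading 120 -> 80
  -- iteration 8/9 --
  FD 9: (-8.457,-14.648) -> (-6.894,-5.785) [heading=80, draw]
  RT 40: heading 80 -> 40
  -- iteration 9/9 --
  FD 9: (-6.894,-5.785) -> (0,0) [heading=40, draw]
  RT 40: heading 40 -> 0
]
Final: pos=(0,0), heading=0, 9 segment(s) drawn

Start position: (0, 0)
Final position: (0, 0)
Distance = 0; < 1e-6 -> CLOSED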